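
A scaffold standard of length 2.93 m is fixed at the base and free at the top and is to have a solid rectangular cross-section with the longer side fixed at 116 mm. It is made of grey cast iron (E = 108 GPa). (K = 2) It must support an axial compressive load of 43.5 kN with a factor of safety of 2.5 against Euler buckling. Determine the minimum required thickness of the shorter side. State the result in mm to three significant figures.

Required P_cr = n·P = 2.5 × 43.5 = 108.8 kN
L_e = K·L = 2 × 2.93 = 5.860 m
Required I = P_cr·L_e²/(π²E) = 1.087×10^5 × 5.860² / (π² × 1.08×10^11) = 3.503×10^-6 m⁴
I_req = 3.503×10^6 mm⁴
Rectangle, weak axis: I_min = h·b³/12 with h = 116 mm fixed  ⇒  b = (12I/h)^(1/3) = 71.3 mm

b ≈ 71.3 mm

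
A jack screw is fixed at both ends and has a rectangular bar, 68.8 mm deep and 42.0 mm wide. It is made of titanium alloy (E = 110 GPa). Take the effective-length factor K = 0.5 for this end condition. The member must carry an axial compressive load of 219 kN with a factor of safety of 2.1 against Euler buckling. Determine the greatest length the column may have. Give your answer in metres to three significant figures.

Buckling occurs about the weak axis: I_min = h·b³/12 with b = 42.0 mm (the shorter side).
I_min = 68.8×42.0³/12 = 4.248×10^5 mm⁴
I = 4.248×10^-7 m⁴
Required critical load P_cr = n·P = 2.1 × 219 = 459.9 kN = 4.599×10^5 N
From P_cr = π²EI/(K·L)²:  L = (1/K)·√(π²EI/P_cr) = (1/0.5)·√(π²×1.10×10^11×4.248×10^-7/4.599×10^5)
L = 2.00 m

L_max ≈ 2.00 m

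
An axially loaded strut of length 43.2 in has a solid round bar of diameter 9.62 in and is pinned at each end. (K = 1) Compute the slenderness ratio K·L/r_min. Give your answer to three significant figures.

λ ≈ 18.0

For a solid circle r = d/4 = 9.62/4 = 2.405 in
L_e = K·L = 1 × 43.2 = 43.20 in
λ = L_e / r_min = 43.200 / 2.405 = 18.0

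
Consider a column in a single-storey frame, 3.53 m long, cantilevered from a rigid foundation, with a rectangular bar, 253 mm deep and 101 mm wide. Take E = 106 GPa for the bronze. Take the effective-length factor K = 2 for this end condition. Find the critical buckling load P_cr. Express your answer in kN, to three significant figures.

Buckling occurs about the weak axis: I_min = h·b³/12 with b = 101 mm (the shorter side).
I_min = 253×101³/12 = 2.172×10^7 mm⁴
I = 2.172×10^7 mm⁴ = 2.172×10^-5 m⁴
Effective length L_e = K·L = 2 × 3.53 = 7.060 m
P_cr = π²EI / L_e² = π² × 106×10⁹ × 2.172×10^-5 / 7.060² = 4.559×10^5 N

P_cr ≈ 456 kN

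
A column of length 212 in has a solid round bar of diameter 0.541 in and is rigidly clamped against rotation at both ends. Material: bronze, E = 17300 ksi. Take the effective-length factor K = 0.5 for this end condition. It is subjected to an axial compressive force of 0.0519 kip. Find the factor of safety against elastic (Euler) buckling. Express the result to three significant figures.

n ≈ 1.23

I = πd⁴/64 = π×0.541⁴/64 = 4.205×10^-3 in⁴
Effective length L_e = K·L = 0.5 × 212 = 106.0 in
P_cr = π²EI / L_e² = π² × 17300×10³ × 4.205×10^-3 / 106.0² = 63.90 lb
Factor of safety n = P_cr / P = 0.063899 / 0.0519 = 1.23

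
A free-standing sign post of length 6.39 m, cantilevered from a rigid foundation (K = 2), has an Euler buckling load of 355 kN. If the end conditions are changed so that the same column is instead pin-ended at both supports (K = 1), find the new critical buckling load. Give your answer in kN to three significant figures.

P_cr ≈ 1420 kN

P_cr ∝ 1/K², so P_cr,new = P_cr,old × (K_old/K_new)² = 355 × (2/1)²
= 355 × 4.000 = 1420 kN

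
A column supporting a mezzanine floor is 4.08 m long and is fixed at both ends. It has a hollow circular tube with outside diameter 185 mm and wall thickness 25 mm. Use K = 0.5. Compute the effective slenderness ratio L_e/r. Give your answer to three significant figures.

Inner diameter d_i = 185 − 2×25 = 135.0 mm
I = π(d_o⁴ − d_i⁴)/64 = π(185⁴ − 135.0⁴)/64 = 4.119×10^7 mm⁴
A = 1.257×10^4 mm²;  r_min = √(I/A) = √(4.119×10^7/1.257×10^4) = 57.25 mm
L_e = K·L = 0.5 × 4.08 m = 2.040 m = 2040.0 mm
λ = L_e / r_min = 2040.0 / 57.25 = 35.6

λ ≈ 35.6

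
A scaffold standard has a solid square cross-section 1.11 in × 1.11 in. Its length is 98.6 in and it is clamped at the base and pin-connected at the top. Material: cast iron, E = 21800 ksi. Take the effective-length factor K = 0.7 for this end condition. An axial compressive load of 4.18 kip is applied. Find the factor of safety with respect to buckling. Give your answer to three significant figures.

I = a⁴/12 = 1.11⁴/12 = 0.1265 in⁴
Effective length L_e = K·L = 0.7 × 98.6 = 69.02 in
P_cr = π²EI / L_e² = π² × 21800×10³ × 0.1265 / 69.02² = 5.714×10^3 lb
Factor of safety n = P_cr / P = 5.7137 / 4.18 = 1.37

n ≈ 1.37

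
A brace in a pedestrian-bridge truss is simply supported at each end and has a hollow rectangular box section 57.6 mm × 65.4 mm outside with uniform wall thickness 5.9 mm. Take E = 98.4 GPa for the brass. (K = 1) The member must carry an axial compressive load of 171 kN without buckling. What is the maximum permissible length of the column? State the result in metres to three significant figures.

Inner dimensions: h_i = 65.4 − 2×5.9 = 53.60 mm, b_i = 57.6 − 2×5.9 = 45.80 mm
Weak-axis I_min = (h_o·b_o³ − h_i·b_i³)/12 with b_o = 57.6, b_i = 45.80 mm (shorter outer/inner sides).
I_min = (65.4×57.6³ − 53.60×45.80³)/12 = 6.124×10^5 mm⁴
I = 6.124×10^-7 m⁴
At the buckling limit P_cr = P = 1.710×10^5 N
From P_cr = π²EI/(K·L)²:  L = (1/K)·√(π²EI/P_cr) = (1/1)·√(π²×9.84×10^10×6.124×10^-7/1.710×10^5)
L = 1.86 m

L_max ≈ 1.86 m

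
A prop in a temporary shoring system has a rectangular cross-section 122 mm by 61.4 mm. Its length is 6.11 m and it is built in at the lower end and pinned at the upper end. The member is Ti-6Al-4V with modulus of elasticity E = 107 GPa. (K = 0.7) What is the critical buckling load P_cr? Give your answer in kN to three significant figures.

P_cr ≈ 136 kN

Buckling occurs about the weak axis: I_min = h·b³/12 with b = 61.4 mm (the shorter side).
I_min = 122×61.4³/12 = 2.353×10^6 mm⁴
I = 2.353×10^6 mm⁴ = 2.353×10^-6 m⁴
Effective length L_e = K·L = 0.7 × 6.11 = 4.277 m
P_cr = π²EI / L_e² = π² × 107×10⁹ × 2.353×10^-6 / 4.277² = 1.359×10^5 N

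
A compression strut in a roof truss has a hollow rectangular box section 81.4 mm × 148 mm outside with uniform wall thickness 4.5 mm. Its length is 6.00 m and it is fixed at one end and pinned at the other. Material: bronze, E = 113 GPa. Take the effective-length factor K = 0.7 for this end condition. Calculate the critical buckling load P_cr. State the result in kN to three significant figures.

P_cr ≈ 143 kN

Inner dimensions: h_i = 148 − 2×4.5 = 139.0 mm, b_i = 81.4 − 2×4.5 = 72.40 mm
Weak-axis I_min = (h_o·b_o³ − h_i·b_i³)/12 with b_o = 81.4, b_i = 72.40 mm (shorter outer/inner sides).
I_min = (148×81.4³ − 139.0×72.40³)/12 = 2.256×10^6 mm⁴
I = 2.256×10^6 mm⁴ = 2.256×10^-6 m⁴
Effective length L_e = K·L = 0.7 × 6.00 = 4.200 m
P_cr = π²EI / L_e² = π² × 113×10⁹ × 2.256×10^-6 / 4.200² = 1.426×10^5 N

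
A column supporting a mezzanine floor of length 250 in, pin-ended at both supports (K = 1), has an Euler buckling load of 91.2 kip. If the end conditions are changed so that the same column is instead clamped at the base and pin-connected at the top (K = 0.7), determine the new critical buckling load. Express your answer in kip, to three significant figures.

P_cr ∝ 1/K², so P_cr,new = P_cr,old × (K_old/K_new)² = 91.2 × (1/0.7)²
= 91.2 × 2.041 = 186 kip

P_cr ≈ 186 kip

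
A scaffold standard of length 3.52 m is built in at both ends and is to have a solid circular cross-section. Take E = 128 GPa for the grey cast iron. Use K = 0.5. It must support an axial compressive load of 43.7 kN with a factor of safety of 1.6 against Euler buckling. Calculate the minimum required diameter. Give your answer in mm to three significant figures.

Required P_cr = n·P = 1.6 × 43.7 = 69.92 kN
L_e = K·L = 0.5 × 3.52 = 1.760 m
Required I = P_cr·L_e²/(π²E) = 6.992×10^4 × 1.760² / (π² × 1.28×10^11) = 1.714×10^-7 m⁴
I_req = 1.714×10^5 mm⁴
Solid circle: I = πd⁴/64  ⇒  d = (64I/π)^(1/4) = (64×1.714×10^5/π)^(1/4) = 43.2 mm

d ≈ 43.2 mm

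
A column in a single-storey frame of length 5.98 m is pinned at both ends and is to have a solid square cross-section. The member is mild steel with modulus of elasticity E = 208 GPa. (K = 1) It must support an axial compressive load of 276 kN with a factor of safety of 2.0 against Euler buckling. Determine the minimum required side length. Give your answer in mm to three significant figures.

Required P_cr = n·P = 2.0 × 276 = 552.0 kN
L_e = K·L = 1 × 5.98 = 5.980 m
Required I = P_cr·L_e²/(π²E) = 5.520×10^5 × 5.980² / (π² × 2.08×10^11) = 9.616×10^-6 m⁴
I_req = 9.616×10^6 mm⁴
Solid square: I = a⁴/12  ⇒  a = (12I)^(1/4) = (12×9.616×10^6)^(1/4) = 104 mm

a ≈ 104 mm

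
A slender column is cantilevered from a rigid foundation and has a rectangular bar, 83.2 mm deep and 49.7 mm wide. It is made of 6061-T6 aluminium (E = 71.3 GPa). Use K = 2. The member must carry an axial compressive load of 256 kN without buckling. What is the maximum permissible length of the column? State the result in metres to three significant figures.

L_max ≈ 0.765 m

Buckling occurs about the weak axis: I_min = h·b³/12 with b = 49.7 mm (the shorter side).
I_min = 83.2×49.7³/12 = 8.512×10^5 mm⁴
I = 8.512×10^-7 m⁴
At the buckling limit P_cr = P = 2.560×10^5 N
From P_cr = π²EI/(K·L)²:  L = (1/K)·√(π²EI/P_cr) = (1/2)·√(π²×7.13×10^10×8.512×10^-7/2.560×10^5)
L = 0.765 m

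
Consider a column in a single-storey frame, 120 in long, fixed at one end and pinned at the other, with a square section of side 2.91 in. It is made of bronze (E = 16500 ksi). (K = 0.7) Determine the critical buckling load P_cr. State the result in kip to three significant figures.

I = a⁴/12 = 2.91⁴/12 = 5.976 in⁴
Effective length L_e = K·L = 0.7 × 120 = 84.00 in
P_cr = π²EI / L_e² = π² × 16500×10³ × 5.976 / 84.00² = 1.379×10^5 lb

P_cr ≈ 138 kip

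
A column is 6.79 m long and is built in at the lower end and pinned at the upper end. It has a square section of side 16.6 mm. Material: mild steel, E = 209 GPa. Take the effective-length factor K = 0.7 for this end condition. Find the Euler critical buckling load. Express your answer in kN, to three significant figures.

P_cr ≈ 0.578 kN

I = a⁴/12 = 16.6⁴/12 = 6.328×10^3 mm⁴
I = 6.328×10^3 mm⁴ = 6.328×10^-9 m⁴
Effective length L_e = K·L = 0.7 × 6.79 = 4.753 m
P_cr = π²EI / L_e² = π² × 209×10⁹ × 6.328×10^-9 / 4.753² = 577.8 N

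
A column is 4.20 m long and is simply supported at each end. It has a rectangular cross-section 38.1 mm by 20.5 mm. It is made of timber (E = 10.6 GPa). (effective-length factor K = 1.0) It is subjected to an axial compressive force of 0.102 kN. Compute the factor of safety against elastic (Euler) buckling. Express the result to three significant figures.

Buckling occurs about the weak axis: I_min = h·b³/12 with b = 20.5 mm (the shorter side).
I_min = 38.1×20.5³/12 = 2.735×10^4 mm⁴
I = 2.735×10^4 mm⁴ = 2.735×10^-8 m⁴
Effective length L_e = K·L = 1 × 4.20 = 4.200 m
P_cr = π²EI / L_e² = π² × 10.6×10⁹ × 2.735×10^-8 / 4.200² = 162.2 N
Factor of safety n = P_cr / P = 0.16222 / 0.102 = 1.59

n ≈ 1.59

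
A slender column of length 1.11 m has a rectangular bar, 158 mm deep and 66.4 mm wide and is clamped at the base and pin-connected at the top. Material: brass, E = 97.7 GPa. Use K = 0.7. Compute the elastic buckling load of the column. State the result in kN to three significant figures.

Buckling occurs about the weak axis: I_min = h·b³/12 with b = 66.4 mm (the shorter side).
I_min = 158×66.4³/12 = 3.855×10^6 mm⁴
I = 3.855×10^6 mm⁴ = 3.855×10^-6 m⁴
Effective length L_e = K·L = 0.7 × 1.11 = 0.7770 m
P_cr = π²EI / L_e² = π² × 97.7×10⁹ × 3.855×10^-6 / 0.7770² = 6.156×10^6 N

P_cr ≈ 6160 kN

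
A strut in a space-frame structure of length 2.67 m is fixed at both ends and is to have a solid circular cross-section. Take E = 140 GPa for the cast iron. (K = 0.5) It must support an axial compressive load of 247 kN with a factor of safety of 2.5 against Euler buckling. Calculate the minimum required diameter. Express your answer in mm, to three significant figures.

d ≈ 63.5 mm

Required P_cr = n·P = 2.5 × 247 = 617.5 kN
L_e = K·L = 0.5 × 2.67 = 1.335 m
Required I = P_cr·L_e²/(π²E) = 6.175×10^5 × 1.335² / (π² × 1.40×10^11) = 7.965×10^-7 m⁴
I_req = 7.965×10^5 mm⁴
Solid circle: I = πd⁴/64  ⇒  d = (64I/π)^(1/4) = (64×7.965×10^5/π)^(1/4) = 63.5 mm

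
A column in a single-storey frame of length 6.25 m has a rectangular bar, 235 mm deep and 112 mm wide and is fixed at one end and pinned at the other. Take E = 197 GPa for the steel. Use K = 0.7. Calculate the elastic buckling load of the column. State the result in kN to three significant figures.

Buckling occurs about the weak axis: I_min = h·b³/12 with b = 112 mm (the shorter side).
I_min = 235×112³/12 = 2.751×10^7 mm⁴
I = 2.751×10^7 mm⁴ = 2.751×10^-5 m⁴
Effective length L_e = K·L = 0.7 × 6.25 = 4.375 m
P_cr = π²EI / L_e² = π² × 197×10⁹ × 2.751×10^-5 / 4.375² = 2.795×10^6 N

P_cr ≈ 2790 kN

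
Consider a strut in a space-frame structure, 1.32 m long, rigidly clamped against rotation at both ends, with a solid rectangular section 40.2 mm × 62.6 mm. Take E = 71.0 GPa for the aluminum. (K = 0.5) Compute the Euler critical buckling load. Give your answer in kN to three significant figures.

Buckling occurs about the weak axis: I_min = h·b³/12 with b = 40.2 mm (the shorter side).
I_min = 62.6×40.2³/12 = 3.389×10^5 mm⁴
I = 3.389×10^5 mm⁴ = 3.389×10^-7 m⁴
Effective length L_e = K·L = 0.5 × 1.32 = 0.6600 m
P_cr = π²EI / L_e² = π² × 71.0×10⁹ × 3.389×10^-7 / 0.6600² = 5.452×10^5 N

P_cr ≈ 545 kN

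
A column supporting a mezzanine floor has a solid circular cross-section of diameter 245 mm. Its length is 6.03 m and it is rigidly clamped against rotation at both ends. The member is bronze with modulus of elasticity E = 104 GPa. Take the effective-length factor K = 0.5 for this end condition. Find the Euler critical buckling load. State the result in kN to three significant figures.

P_cr ≈ 20000 kN

I = πd⁴/64 = π×245⁴/64 = 1.769×10^8 mm⁴
I = 1.769×10^8 mm⁴ = 1.769×10^-4 m⁴
Effective length L_e = K·L = 0.5 × 6.03 = 3.015 m
P_cr = π²EI / L_e² = π² × 104×10⁹ × 1.769×10^-4 / 3.015² = 1.997×10^7 N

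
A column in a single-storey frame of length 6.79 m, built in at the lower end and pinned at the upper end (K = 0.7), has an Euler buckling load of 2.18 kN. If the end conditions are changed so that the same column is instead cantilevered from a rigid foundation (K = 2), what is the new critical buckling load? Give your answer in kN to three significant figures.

P_cr ≈ 0.267 kN

P_cr ∝ 1/K², so P_cr,new = P_cr,old × (K_old/K_new)² = 2.18 × (0.7/2)²
= 2.18 × 0.1225 = 0.267 kN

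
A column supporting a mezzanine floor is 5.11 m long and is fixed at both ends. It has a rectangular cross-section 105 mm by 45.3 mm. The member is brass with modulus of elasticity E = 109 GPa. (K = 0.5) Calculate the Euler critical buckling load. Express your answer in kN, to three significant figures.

Buckling occurs about the weak axis: I_min = h·b³/12 with b = 45.3 mm (the shorter side).
I_min = 105×45.3³/12 = 8.134×10^5 mm⁴
I = 8.134×10^5 mm⁴ = 8.134×10^-7 m⁴
Effective length L_e = K·L = 0.5 × 5.11 = 2.555 m
P_cr = π²EI / L_e² = π² × 109×10⁹ × 8.134×10^-7 / 2.555² = 1.340×10^5 N

P_cr ≈ 134 kN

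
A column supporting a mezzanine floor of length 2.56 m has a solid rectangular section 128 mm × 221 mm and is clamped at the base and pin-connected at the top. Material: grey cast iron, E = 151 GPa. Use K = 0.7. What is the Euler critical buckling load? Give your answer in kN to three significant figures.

Buckling occurs about the weak axis: I_min = h·b³/12 with b = 128 mm (the shorter side).
I_min = 221×128³/12 = 3.862×10^7 mm⁴
I = 3.862×10^7 mm⁴ = 3.862×10^-5 m⁴
Effective length L_e = K·L = 0.7 × 2.56 = 1.792 m
P_cr = π²EI / L_e² = π² × 151×10⁹ × 3.862×10^-5 / 1.792² = 1.792×10^7 N

P_cr ≈ 17900 kN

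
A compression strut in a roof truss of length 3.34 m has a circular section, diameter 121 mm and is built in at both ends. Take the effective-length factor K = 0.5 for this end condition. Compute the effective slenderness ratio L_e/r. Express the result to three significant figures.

λ ≈ 55.2

I = πd⁴/64 = π×121⁴/64 = 1.052×10^7 mm⁴
A = 1.150×10^4 mm²;  r_min = √(I/A) = √(1.052×10^7/1.150×10^4) = 30.25 mm
L_e = K·L = 0.5 × 3.34 m = 1.670 m = 1670.0 mm
λ = L_e / r_min = 1670.0 / 30.25 = 55.2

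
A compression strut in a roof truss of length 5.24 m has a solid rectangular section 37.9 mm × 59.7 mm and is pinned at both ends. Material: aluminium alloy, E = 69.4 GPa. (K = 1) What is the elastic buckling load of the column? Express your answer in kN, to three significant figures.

P_cr ≈ 6.76 kN

Buckling occurs about the weak axis: I_min = h·b³/12 with b = 37.9 mm (the shorter side).
I_min = 59.7×37.9³/12 = 2.708×10^5 mm⁴
I = 2.708×10^5 mm⁴ = 2.708×10^-7 m⁴
Effective length L_e = K·L = 1 × 5.24 = 5.240 m
P_cr = π²EI / L_e² = π² × 69.4×10⁹ × 2.708×10^-7 / 5.240² = 6.756×10^3 N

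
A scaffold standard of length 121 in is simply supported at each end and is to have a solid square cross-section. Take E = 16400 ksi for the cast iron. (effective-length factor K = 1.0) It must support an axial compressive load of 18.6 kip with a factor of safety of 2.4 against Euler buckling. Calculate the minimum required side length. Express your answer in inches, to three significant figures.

Required P_cr = n·P = 2.4 × 18.6 = 44.64 kip
L_e = K·L = 1 × 121 = 121.0 in
Required I = P_cr·L_e²/(π²E) = 4.464×10^4 × 121.0² / (π² × 1.64×10^7) = 4.038 in⁴
Solid square: I = a⁴/12  ⇒  a = (12I)^(1/4) = (12×4.038)^(1/4) = 2.64 in

a ≈ 2.64 in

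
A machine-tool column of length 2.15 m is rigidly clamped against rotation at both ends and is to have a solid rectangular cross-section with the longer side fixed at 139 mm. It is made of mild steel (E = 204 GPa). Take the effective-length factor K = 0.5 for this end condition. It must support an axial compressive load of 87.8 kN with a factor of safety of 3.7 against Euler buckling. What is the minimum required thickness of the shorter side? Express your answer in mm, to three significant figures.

Required P_cr = n·P = 3.7 × 87.8 = 324.9 kN
L_e = K·L = 0.5 × 2.15 = 1.075 m
Required I = P_cr·L_e²/(π²E) = 3.249×10^5 × 1.075² / (π² × 2.04×10^11) = 1.865×10^-7 m⁴
I_req = 1.865×10^5 mm⁴
Rectangle, weak axis: I_min = h·b³/12 with h = 139 mm fixed  ⇒  b = (12I/h)^(1/3) = 25.2 mm

b ≈ 25.2 mm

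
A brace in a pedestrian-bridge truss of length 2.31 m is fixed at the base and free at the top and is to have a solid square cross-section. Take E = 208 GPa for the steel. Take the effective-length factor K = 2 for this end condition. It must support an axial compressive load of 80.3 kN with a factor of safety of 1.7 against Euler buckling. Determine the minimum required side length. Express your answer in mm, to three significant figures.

Required P_cr = n·P = 1.7 × 80.3 = 136.5 kN
L_e = K·L = 2 × 2.31 = 4.620 m
Required I = P_cr·L_e²/(π²E) = 1.365×10^5 × 4.620² / (π² × 2.08×10^11) = 1.419×10^-6 m⁴
I_req = 1.419×10^6 mm⁴
Solid square: I = a⁴/12  ⇒  a = (12I)^(1/4) = (12×1.419×10^6)^(1/4) = 64.2 mm

a ≈ 64.2 mm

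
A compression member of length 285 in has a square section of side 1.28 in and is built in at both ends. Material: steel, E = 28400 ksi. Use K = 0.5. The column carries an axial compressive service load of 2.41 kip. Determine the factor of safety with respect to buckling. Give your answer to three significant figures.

n ≈ 1.28

I = a⁴/12 = 1.28⁴/12 = 0.2237 in⁴
Effective length L_e = K·L = 0.5 × 285 = 142.5 in
P_cr = π²EI / L_e² = π² × 28400×10³ × 0.2237 / 142.5² = 3.088×10^3 lb
Factor of safety n = P_cr / P = 3.0878 / 2.41 = 1.28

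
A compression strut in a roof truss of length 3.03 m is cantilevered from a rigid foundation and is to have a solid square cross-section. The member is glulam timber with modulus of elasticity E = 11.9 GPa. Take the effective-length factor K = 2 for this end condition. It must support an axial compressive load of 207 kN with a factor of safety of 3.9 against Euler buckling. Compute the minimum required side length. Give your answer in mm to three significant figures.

a ≈ 235 mm

Required P_cr = n·P = 3.9 × 207 = 807.3 kN
L_e = K·L = 2 × 3.03 = 6.060 m
Required I = P_cr·L_e²/(π²E) = 8.073×10^5 × 6.060² / (π² × 1.19×10^10) = 2.524×10^-4 m⁴
I_req = 2.524×10^8 mm⁴
Solid square: I = a⁴/12  ⇒  a = (12I)^(1/4) = (12×2.524×10^8)^(1/4) = 235 mm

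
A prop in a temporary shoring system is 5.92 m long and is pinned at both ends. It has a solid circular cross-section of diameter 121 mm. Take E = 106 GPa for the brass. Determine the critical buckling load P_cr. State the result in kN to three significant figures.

P_cr ≈ 314 kN

I = πd⁴/64 = π×121⁴/64 = 1.052×10^7 mm⁴
I = 1.052×10^7 mm⁴ = 1.052×10^-5 m⁴
Effective length L_e = K·L = 1 × 5.92 = 5.920 m
P_cr = π²EI / L_e² = π² × 106×10⁹ × 1.052×10^-5 / 5.920² = 3.141×10^5 N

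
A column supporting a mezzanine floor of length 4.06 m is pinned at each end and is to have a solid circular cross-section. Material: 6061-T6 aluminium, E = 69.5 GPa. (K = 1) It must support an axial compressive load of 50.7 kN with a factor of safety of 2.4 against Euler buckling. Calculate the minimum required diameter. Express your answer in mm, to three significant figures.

d ≈ 87.9 mm

Required P_cr = n·P = 2.4 × 50.7 = 121.7 kN
L_e = K·L = 1 × 4.06 = 4.060 m
Required I = P_cr·L_e²/(π²E) = 1.217×10^5 × 4.060² / (π² × 6.95×10^10) = 2.924×10^-6 m⁴
I_req = 2.924×10^6 mm⁴
Solid circle: I = πd⁴/64  ⇒  d = (64I/π)^(1/4) = (64×2.924×10^6/π)^(1/4) = 87.9 mm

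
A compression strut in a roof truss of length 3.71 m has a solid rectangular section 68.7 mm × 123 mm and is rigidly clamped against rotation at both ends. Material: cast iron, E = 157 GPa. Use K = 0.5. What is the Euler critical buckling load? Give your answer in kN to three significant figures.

Buckling occurs about the weak axis: I_min = h·b³/12 with b = 68.7 mm (the shorter side).
I_min = 123×68.7³/12 = 3.323×10^6 mm⁴
I = 3.323×10^6 mm⁴ = 3.323×10^-6 m⁴
Effective length L_e = K·L = 0.5 × 3.71 = 1.855 m
P_cr = π²EI / L_e² = π² × 157×10⁹ × 3.323×10^-6 / 1.855² = 1.497×10^6 N

P_cr ≈ 1500 kN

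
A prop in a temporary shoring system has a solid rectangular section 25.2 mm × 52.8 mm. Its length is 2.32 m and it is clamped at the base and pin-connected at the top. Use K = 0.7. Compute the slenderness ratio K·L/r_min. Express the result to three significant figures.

λ ≈ 223

Buckling occurs about the weak axis: I_min = h·b³/12 with b = 25.2 mm (the shorter side).
I_min = 52.8×25.2³/12 = 7.041×10^4 mm⁴
A = 1.331×10^3 mm²;  r_min = √(I/A) = √(7.041×10^4/1.331×10^3) = 7.275 mm
L_e = K·L = 0.7 × 2.32 m = 1.624 m = 1624.0 mm
λ = L_e / r_min = 1624.0 / 7.275 = 223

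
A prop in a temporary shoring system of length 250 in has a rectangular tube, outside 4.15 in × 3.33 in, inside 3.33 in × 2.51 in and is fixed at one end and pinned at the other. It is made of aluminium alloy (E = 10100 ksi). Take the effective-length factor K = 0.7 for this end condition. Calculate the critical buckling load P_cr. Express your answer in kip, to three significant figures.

P_cr ≈ 27.3 kip

Weak-axis I_min = (h_o·b_o³ − h_i·b_i³)/12 with b_o = 3.33, b_i = 2.510 in (shorter outer/inner sides).
I_min = (4.15×3.33³ − 3.330×2.510³)/12 = 8.382 in⁴
Effective length L_e = K·L = 0.7 × 250 = 175.0 in
P_cr = π²EI / L_e² = π² × 10100×10³ × 8.382 / 175.0² = 2.728×10^4 lb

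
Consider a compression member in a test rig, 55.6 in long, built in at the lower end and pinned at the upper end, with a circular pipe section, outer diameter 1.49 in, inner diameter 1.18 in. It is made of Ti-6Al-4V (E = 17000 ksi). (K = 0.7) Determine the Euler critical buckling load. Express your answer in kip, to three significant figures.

d_o = 1.49 in, d_i = 1.18 in
I = π(d_o⁴ − d_i⁴)/64 = π(1.49⁴ − 1.180⁴)/64 = 0.1468 in⁴
Effective length L_e = K·L = 0.7 × 55.6 = 38.92 in
P_cr = π²EI / L_e² = π² × 17000×10³ × 0.1468 / 38.92² = 1.626×10^4 lb

P_cr ≈ 16.3 kip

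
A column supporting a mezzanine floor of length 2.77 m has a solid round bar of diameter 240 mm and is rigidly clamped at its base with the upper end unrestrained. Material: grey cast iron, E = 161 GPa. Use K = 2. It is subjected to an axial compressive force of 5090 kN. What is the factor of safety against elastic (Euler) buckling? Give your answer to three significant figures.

n ≈ 1.66

I = πd⁴/64 = π×240⁴/64 = 1.629×10^8 mm⁴
I = 1.629×10^8 mm⁴ = 1.629×10^-4 m⁴
Effective length L_e = K·L = 2 × 2.77 = 5.540 m
P_cr = π²EI / L_e² = π² × 161×10⁹ × 1.629×10^-4 / 5.540² = 8.432×10^6 N
Factor of safety n = P_cr / P = 8431.8 / 5090 = 1.66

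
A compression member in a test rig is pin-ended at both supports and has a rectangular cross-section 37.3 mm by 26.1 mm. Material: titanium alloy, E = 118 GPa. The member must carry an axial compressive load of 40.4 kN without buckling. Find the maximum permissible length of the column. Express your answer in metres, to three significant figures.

Buckling occurs about the weak axis: I_min = h·b³/12 with b = 26.1 mm (the shorter side).
I_min = 37.3×26.1³/12 = 5.526×10^4 mm⁴
I = 5.526×10^-8 m⁴
At the buckling limit P_cr = P = 4.040×10^4 N
From P_cr = π²EI/(K·L)²:  L = (1/K)·√(π²EI/P_cr) = (1/1)·√(π²×1.18×10^11×5.526×10^-8/4.040×10^4)
L = 1.26 m

L_max ≈ 1.26 m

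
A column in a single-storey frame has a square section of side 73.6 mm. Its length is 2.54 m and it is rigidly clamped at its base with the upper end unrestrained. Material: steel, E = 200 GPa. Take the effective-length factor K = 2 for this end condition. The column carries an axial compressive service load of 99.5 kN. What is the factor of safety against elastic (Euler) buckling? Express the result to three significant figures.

n ≈ 1.88

I = a⁴/12 = 73.6⁴/12 = 2.445×10^6 mm⁴
I = 2.445×10^6 mm⁴ = 2.445×10^-6 m⁴
Effective length L_e = K·L = 2 × 2.54 = 5.080 m
P_cr = π²EI / L_e² = π² × 200×10⁹ × 2.445×10^-6 / 5.080² = 1.870×10^5 N
Factor of safety n = P_cr / P = 187.04 / 99.5 = 1.88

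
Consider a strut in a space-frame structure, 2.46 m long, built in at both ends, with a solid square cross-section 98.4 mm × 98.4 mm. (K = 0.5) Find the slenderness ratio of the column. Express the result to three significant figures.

I = a⁴/12 = 98.4⁴/12 = 7.813×10^6 mm⁴
A = 9.683×10^3 mm²;  r_min = √(I/A) = √(7.813×10^6/9.683×10^3) = 28.41 mm
L_e = K·L = 0.5 × 2.46 m = 1.230 m = 1230.0 mm
λ = L_e / r_min = 1230.0 / 28.41 = 43.3

λ ≈ 43.3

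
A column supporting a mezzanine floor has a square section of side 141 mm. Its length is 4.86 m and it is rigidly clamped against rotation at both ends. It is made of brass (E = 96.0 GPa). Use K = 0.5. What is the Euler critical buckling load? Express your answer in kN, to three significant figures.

I = a⁴/12 = 141⁴/12 = 3.294×10^7 mm⁴
I = 3.294×10^7 mm⁴ = 3.294×10^-5 m⁴
Effective length L_e = K·L = 0.5 × 4.86 = 2.430 m
P_cr = π²EI / L_e² = π² × 96.0×10⁹ × 3.294×10^-5 / 2.430² = 5.285×10^6 N

P_cr ≈ 5290 kN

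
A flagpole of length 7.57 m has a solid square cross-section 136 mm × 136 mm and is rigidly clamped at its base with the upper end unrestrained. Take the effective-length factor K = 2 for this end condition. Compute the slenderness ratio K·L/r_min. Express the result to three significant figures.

λ ≈ 386

For a square r = a/√12 = 136/√12 = 39.26 mm
L_e = K·L = 2 × 7.57 m = 15.14 m = 15140 mm
λ = L_e / r_min = 15140 / 39.26 = 386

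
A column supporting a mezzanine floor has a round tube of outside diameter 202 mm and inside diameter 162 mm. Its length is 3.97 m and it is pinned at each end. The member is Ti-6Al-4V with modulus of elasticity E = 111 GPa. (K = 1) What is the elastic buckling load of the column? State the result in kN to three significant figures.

P_cr ≈ 3330 kN

d_o = 202 mm, d_i = 162 mm
I = π(d_o⁴ − d_i⁴)/64 = π(202⁴ − 162.0⁴)/64 = 4.792×10^7 mm⁴
I = 4.792×10^7 mm⁴ = 4.792×10^-5 m⁴
Effective length L_e = K·L = 1 × 3.97 = 3.970 m
P_cr = π²EI / L_e² = π² × 111×10⁹ × 4.792×10^-5 / 3.970² = 3.331×10^6 N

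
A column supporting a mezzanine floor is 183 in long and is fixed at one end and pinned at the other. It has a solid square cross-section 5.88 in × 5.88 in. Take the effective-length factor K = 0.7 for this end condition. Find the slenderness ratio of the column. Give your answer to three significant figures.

λ ≈ 75.5

For a square r = a/√12 = 5.88/√12 = 1.697 in
L_e = K·L = 0.7 × 183 = 128.1 in
λ = L_e / r_min = 128.10 / 1.697 = 75.5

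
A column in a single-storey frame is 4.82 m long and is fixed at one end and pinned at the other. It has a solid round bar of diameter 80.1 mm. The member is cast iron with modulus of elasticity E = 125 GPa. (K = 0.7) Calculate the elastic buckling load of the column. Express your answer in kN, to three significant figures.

P_cr ≈ 219 kN

I = πd⁴/64 = π×80.1⁴/64 = 2.021×10^6 mm⁴
I = 2.021×10^6 mm⁴ = 2.021×10^-6 m⁴
Effective length L_e = K·L = 0.7 × 4.82 = 3.374 m
P_cr = π²EI / L_e² = π² × 125×10⁹ × 2.021×10^-6 / 3.374² = 2.190×10^5 N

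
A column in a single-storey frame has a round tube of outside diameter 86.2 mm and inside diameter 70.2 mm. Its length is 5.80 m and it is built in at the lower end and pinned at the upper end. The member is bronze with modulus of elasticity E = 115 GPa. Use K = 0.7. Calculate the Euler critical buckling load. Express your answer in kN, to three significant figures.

P_cr ≈ 105 kN

d_o = 86.2 mm, d_i = 70.2 mm
I = π(d_o⁴ − d_i⁴)/64 = π(86.2⁴ − 70.20⁴)/64 = 1.518×10^6 mm⁴
I = 1.518×10^6 mm⁴ = 1.518×10^-6 m⁴
Effective length L_e = K·L = 0.7 × 5.80 = 4.060 m
P_cr = π²EI / L_e² = π² × 115×10⁹ × 1.518×10^-6 / 4.060² = 1.045×10^5 N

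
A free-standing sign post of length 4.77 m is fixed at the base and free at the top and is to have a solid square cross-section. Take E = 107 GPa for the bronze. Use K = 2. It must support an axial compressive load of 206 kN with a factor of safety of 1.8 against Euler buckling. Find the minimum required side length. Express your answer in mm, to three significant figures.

a ≈ 140 mm

Required P_cr = n·P = 1.8 × 206 = 370.8 kN
L_e = K·L = 2 × 4.77 = 9.540 m
Required I = P_cr·L_e²/(π²E) = 3.708×10^5 × 9.540² / (π² × 1.07×10^11) = 3.196×10^-5 m⁴
I_req = 3.196×10^7 mm⁴
Solid square: I = a⁴/12  ⇒  a = (12I)^(1/4) = (12×3.196×10^7)^(1/4) = 140 mm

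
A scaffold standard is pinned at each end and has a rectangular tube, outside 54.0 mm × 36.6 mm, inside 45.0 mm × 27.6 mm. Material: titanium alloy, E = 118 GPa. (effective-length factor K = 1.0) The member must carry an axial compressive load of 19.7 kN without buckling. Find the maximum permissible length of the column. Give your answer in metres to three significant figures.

L_max ≈ 2.90 m

Weak-axis I_min = (h_o·b_o³ − h_i·b_i³)/12 with b_o = 36.6, b_i = 27.60 mm (shorter outer/inner sides).
I_min = (54.0×36.6³ − 45.00×27.60³)/12 = 1.418×10^5 mm⁴
I = 1.418×10^-7 m⁴
At the buckling limit P_cr = P = 1.970×10^4 N
From P_cr = π²EI/(K·L)²:  L = (1/K)·√(π²EI/P_cr) = (1/1)·√(π²×1.18×10^11×1.418×10^-7/1.970×10^4)
L = 2.90 m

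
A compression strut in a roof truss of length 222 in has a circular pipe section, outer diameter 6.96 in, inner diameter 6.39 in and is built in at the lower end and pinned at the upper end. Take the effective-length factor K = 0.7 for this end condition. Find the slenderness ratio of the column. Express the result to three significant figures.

λ ≈ 65.8

d_o = 6.96 in, d_i = 6.39 in
I = π(d_o⁴ − d_i⁴)/64 = π(6.96⁴ − 6.390⁴)/64 = 33.35 in⁴
A = 5.976 in²;  r_min = √(I/A) = √(33.35/5.976) = 2.362 in
L_e = K·L = 0.7 × 222 = 155.4 in
λ = L_e / r_min = 155.40 / 2.362 = 65.8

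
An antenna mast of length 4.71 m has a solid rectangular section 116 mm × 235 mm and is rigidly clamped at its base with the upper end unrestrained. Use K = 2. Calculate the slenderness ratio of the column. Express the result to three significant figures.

Buckling occurs about the weak axis: I_min = h·b³/12 with b = 116 mm (the shorter side).
I_min = 235×116³/12 = 3.057×10^7 mm⁴
A = 2.726×10^4 mm²;  r_min = √(I/A) = √(3.057×10^7/2.726×10^4) = 33.49 mm
L_e = K·L = 2 × 4.71 m = 9.420 m = 9420.0 mm
λ = L_e / r_min = 9420.0 / 33.49 = 281

λ ≈ 281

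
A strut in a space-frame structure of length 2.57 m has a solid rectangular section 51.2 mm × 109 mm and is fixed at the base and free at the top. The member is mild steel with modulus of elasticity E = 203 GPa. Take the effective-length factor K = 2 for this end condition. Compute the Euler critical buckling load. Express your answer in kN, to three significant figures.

P_cr ≈ 92.5 kN

Buckling occurs about the weak axis: I_min = h·b³/12 with b = 51.2 mm (the shorter side).
I_min = 109×51.2³/12 = 1.219×10^6 mm⁴
I = 1.219×10^6 mm⁴ = 1.219×10^-6 m⁴
Effective length L_e = K·L = 2 × 2.57 = 5.140 m
P_cr = π²EI / L_e² = π² × 203×10⁹ × 1.219×10^-6 / 5.140² = 9.245×10^4 N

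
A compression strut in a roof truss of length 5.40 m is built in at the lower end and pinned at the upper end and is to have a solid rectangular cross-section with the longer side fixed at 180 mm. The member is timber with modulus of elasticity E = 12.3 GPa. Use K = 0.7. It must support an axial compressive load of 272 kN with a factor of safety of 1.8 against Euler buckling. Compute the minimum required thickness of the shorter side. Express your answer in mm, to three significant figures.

Required P_cr = n·P = 1.8 × 272 = 489.6 kN
L_e = K·L = 0.7 × 5.40 = 3.780 m
Required I = P_cr·L_e²/(π²E) = 4.896×10^5 × 3.780² / (π² × 1.23×10^10) = 5.763×10^-5 m⁴
I_req = 5.763×10^7 mm⁴
Rectangle, weak axis: I_min = h·b³/12 with h = 180 mm fixed  ⇒  b = (12I/h)^(1/3) = 157 mm

b ≈ 157 mm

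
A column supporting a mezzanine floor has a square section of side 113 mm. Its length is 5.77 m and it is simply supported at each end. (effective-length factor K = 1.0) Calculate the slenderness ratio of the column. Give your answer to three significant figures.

I = a⁴/12 = 113⁴/12 = 1.359×10^7 mm⁴
A = 1.277×10^4 mm²;  r_min = √(I/A) = √(1.359×10^7/1.277×10^4) = 32.62 mm
L_e = K·L = 1 × 5.77 m = 5.770 m = 5770.0 mm
λ = L_e / r_min = 5770.0 / 32.62 = 177

λ ≈ 177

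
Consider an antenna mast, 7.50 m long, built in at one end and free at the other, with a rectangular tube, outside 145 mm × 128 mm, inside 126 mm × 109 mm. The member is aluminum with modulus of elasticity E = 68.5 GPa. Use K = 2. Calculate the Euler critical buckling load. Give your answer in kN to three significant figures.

P_cr ≈ 35.3 kN

Weak-axis I_min = (h_o·b_o³ − h_i·b_i³)/12 with b_o = 128, b_i = 109.0 mm (shorter outer/inner sides).
I_min = (145×128³ − 126.0×109.0³)/12 = 1.174×10^7 mm⁴
I = 1.174×10^7 mm⁴ = 1.174×10^-5 m⁴
Effective length L_e = K·L = 2 × 7.50 = 15.00 m
P_cr = π²EI / L_e² = π² × 68.5×10⁹ × 1.174×10^-5 / 15.00² = 3.528×10^4 N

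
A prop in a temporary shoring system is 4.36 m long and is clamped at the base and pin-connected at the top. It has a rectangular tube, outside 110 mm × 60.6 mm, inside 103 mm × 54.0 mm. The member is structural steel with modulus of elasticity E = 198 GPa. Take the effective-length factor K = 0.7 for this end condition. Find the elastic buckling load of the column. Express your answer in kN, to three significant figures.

Weak-axis I_min = (h_o·b_o³ − h_i·b_i³)/12 with b_o = 60.6, b_i = 54.00 mm (shorter outer/inner sides).
I_min = (110×60.6³ − 103.0×54.00³)/12 = 6.884×10^5 mm⁴
I = 6.884×10^5 mm⁴ = 6.884×10^-7 m⁴
Effective length L_e = K·L = 0.7 × 4.36 = 3.052 m
P_cr = π²EI / L_e² = π² × 198×10⁹ × 6.884×10^-7 / 3.052² = 1.444×10^5 N

P_cr ≈ 144 kN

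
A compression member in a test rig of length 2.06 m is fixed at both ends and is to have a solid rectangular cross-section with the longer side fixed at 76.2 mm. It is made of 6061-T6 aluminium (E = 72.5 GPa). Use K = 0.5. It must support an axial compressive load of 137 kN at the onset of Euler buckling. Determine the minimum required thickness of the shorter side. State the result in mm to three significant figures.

L_e = K·L = 0.5 × 2.06 = 1.030 m
Required I = P_cr·L_e²/(π²E) = 1.370×10^5 × 1.030² / (π² × 7.25×10^10) = 2.031×10^-7 m⁴
I_req = 2.031×10^5 mm⁴
Rectangle, weak axis: I_min = h·b³/12 with h = 76.2 mm fixed  ⇒  b = (12I/h)^(1/3) = 31.7 mm

b ≈ 31.7 mm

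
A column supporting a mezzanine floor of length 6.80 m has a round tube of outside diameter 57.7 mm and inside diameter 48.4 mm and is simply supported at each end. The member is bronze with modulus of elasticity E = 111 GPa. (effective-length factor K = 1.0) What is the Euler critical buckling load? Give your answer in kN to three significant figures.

d_o = 57.7 mm, d_i = 48.4 mm
I = π(d_o⁴ − d_i⁴)/64 = π(57.7⁴ − 48.40⁴)/64 = 2.747×10^5 mm⁴
I = 2.747×10^5 mm⁴ = 2.747×10^-7 m⁴
Effective length L_e = K·L = 1 × 6.80 = 6.800 m
P_cr = π²EI / L_e² = π² × 111×10⁹ × 2.747×10^-7 / 6.800² = 6.509×10^3 N

P_cr ≈ 6.51 kN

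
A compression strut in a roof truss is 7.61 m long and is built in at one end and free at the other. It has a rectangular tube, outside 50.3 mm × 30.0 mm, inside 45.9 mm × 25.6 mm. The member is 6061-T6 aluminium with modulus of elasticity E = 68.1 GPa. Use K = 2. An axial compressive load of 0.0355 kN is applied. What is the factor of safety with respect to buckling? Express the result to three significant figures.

Weak-axis I_min = (h_o·b_o³ − h_i·b_i³)/12 with b_o = 30.0, b_i = 25.60 mm (shorter outer/inner sides).
I_min = (50.3×30.0³ − 45.90×25.60³)/12 = 4.900×10^4 mm⁴
I = 4.900×10^4 mm⁴ = 4.900×10^-8 m⁴
Effective length L_e = K·L = 2 × 7.61 = 15.22 m
P_cr = π²EI / L_e² = π² × 68.1×10⁹ × 4.900×10^-8 / 15.22² = 142.2 N
Factor of safety n = P_cr / P = 0.14218 / 0.0355 = 4.01

n ≈ 4.01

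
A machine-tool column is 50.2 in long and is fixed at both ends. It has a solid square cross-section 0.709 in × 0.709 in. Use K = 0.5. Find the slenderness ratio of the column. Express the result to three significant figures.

For a square r = a/√12 = 0.709/√12 = 0.2047 in
L_e = K·L = 0.5 × 50.2 = 25.10 in
λ = L_e / r_min = 25.100 / 0.2047 = 123

λ ≈ 123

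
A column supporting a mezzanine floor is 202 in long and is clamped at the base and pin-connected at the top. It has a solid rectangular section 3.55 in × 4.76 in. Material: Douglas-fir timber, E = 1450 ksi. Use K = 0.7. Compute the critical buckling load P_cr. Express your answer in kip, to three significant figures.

Buckling occurs about the weak axis: I_min = h·b³/12 with b = 3.55 in (the shorter side).
I_min = 4.76×3.55³/12 = 17.75 in⁴
Effective length L_e = K·L = 0.7 × 202 = 141.4 in
P_cr = π²EI / L_e² = π² × 1450×10³ × 17.75 / 141.4² = 1.270×10^4 lb

P_cr ≈ 12.7 kip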